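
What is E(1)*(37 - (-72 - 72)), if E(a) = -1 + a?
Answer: 0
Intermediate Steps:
E(1)*(37 - (-72 - 72)) = (-1 + 1)*(37 - (-72 - 72)) = 0*(37 - 1*(-144)) = 0*(37 + 144) = 0*181 = 0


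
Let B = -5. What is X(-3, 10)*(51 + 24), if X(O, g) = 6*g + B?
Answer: 4125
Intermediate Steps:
X(O, g) = -5 + 6*g (X(O, g) = 6*g - 5 = -5 + 6*g)
X(-3, 10)*(51 + 24) = (-5 + 6*10)*(51 + 24) = (-5 + 60)*75 = 55*75 = 4125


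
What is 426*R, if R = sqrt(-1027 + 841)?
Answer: 426*I*sqrt(186) ≈ 5809.9*I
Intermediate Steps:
R = I*sqrt(186) (R = sqrt(-186) = I*sqrt(186) ≈ 13.638*I)
426*R = 426*(I*sqrt(186)) = 426*I*sqrt(186)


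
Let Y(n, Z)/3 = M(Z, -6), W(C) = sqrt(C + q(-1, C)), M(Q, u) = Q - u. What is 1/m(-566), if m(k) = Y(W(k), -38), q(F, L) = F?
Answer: -1/96 ≈ -0.010417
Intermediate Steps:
W(C) = sqrt(-1 + C) (W(C) = sqrt(C - 1) = sqrt(-1 + C))
Y(n, Z) = 18 + 3*Z (Y(n, Z) = 3*(Z - 1*(-6)) = 3*(Z + 6) = 3*(6 + Z) = 18 + 3*Z)
m(k) = -96 (m(k) = 18 + 3*(-38) = 18 - 114 = -96)
1/m(-566) = 1/(-96) = -1/96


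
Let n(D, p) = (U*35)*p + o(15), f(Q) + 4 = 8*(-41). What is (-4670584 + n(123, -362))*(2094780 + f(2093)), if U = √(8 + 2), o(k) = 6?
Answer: -9782282750944 - 26536656160*√10 ≈ -9.8662e+12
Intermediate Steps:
U = √10 ≈ 3.1623
f(Q) = -332 (f(Q) = -4 + 8*(-41) = -4 - 328 = -332)
n(D, p) = 6 + 35*p*√10 (n(D, p) = (√10*35)*p + 6 = (35*√10)*p + 6 = 35*p*√10 + 6 = 6 + 35*p*√10)
(-4670584 + n(123, -362))*(2094780 + f(2093)) = (-4670584 + (6 + 35*(-362)*√10))*(2094780 - 332) = (-4670584 + (6 - 12670*√10))*2094448 = (-4670578 - 12670*√10)*2094448 = -9782282750944 - 26536656160*√10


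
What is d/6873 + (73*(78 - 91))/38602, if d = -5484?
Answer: -72738615/88437182 ≈ -0.82249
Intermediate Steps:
d/6873 + (73*(78 - 91))/38602 = -5484/6873 + (73*(78 - 91))/38602 = -5484*1/6873 + (73*(-13))*(1/38602) = -1828/2291 - 949*1/38602 = -1828/2291 - 949/38602 = -72738615/88437182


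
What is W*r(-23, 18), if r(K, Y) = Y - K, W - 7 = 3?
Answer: 410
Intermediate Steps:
W = 10 (W = 7 + 3 = 10)
W*r(-23, 18) = 10*(18 - 1*(-23)) = 10*(18 + 23) = 10*41 = 410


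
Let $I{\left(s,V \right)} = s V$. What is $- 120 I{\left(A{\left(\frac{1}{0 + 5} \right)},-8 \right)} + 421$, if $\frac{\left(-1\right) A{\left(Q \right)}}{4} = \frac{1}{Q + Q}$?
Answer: $-9179$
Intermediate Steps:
$A{\left(Q \right)} = - \frac{2}{Q}$ ($A{\left(Q \right)} = - \frac{4}{Q + Q} = - \frac{4}{2 Q} = - 4 \frac{1}{2 Q} = - \frac{2}{Q}$)
$I{\left(s,V \right)} = V s$
$- 120 I{\left(A{\left(\frac{1}{0 + 5} \right)},-8 \right)} + 421 = - 120 \left(- 8 \left(- \frac{2}{\frac{1}{0 + 5}}\right)\right) + 421 = - 120 \left(- 8 \left(- \frac{2}{\frac{1}{5}}\right)\right) + 421 = - 120 \left(- 8 \left(- 2 \frac{1}{\frac{1}{5}}\right)\right) + 421 = - 120 \left(- 8 \left(\left(-2\right) 5\right)\right) + 421 = - 120 \left(\left(-8\right) \left(-10\right)\right) + 421 = \left(-120\right) 80 + 421 = -9600 + 421 = -9179$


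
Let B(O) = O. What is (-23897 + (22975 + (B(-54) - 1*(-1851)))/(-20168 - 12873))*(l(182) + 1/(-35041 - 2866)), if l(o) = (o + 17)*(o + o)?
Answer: -2168123750328321599/1252485187 ≈ -1.7311e+9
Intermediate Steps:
l(o) = 2*o*(17 + o) (l(o) = (17 + o)*(2*o) = 2*o*(17 + o))
(-23897 + (22975 + (B(-54) - 1*(-1851)))/(-20168 - 12873))*(l(182) + 1/(-35041 - 2866)) = (-23897 + (22975 + (-54 - 1*(-1851)))/(-20168 - 12873))*(2*182*(17 + 182) + 1/(-35041 - 2866)) = (-23897 + (22975 + (-54 + 1851))/(-33041))*(2*182*199 + 1/(-37907)) = (-23897 + (22975 + 1797)*(-1/33041))*(72436 - 1/37907) = (-23897 + 24772*(-1/33041))*(2745831451/37907) = (-23897 - 24772/33041)*(2745831451/37907) = -789605549/33041*2745831451/37907 = -2168123750328321599/1252485187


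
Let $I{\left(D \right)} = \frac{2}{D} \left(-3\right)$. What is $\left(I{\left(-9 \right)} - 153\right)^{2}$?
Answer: $\frac{208849}{9} \approx 23205.0$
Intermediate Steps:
$I{\left(D \right)} = - \frac{6}{D}$
$\left(I{\left(-9 \right)} - 153\right)^{2} = \left(- \frac{6}{-9} - 153\right)^{2} = \left(\left(-6\right) \left(- \frac{1}{9}\right) - 153\right)^{2} = \left(\frac{2}{3} - 153\right)^{2} = \left(- \frac{457}{3}\right)^{2} = \frac{208849}{9}$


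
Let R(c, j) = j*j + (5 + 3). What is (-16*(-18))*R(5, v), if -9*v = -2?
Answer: 20864/9 ≈ 2318.2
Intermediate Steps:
v = 2/9 (v = -⅑*(-2) = 2/9 ≈ 0.22222)
R(c, j) = 8 + j² (R(c, j) = j² + 8 = 8 + j²)
(-16*(-18))*R(5, v) = (-16*(-18))*(8 + (2/9)²) = 288*(8 + 4/81) = 288*(652/81) = 20864/9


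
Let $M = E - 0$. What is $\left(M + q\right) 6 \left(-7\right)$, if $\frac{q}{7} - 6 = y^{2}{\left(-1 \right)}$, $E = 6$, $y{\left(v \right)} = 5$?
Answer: $-9366$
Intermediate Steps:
$M = 6$ ($M = 6 - 0 = 6 + 0 = 6$)
$q = 217$ ($q = 42 + 7 \cdot 5^{2} = 42 + 7 \cdot 25 = 42 + 175 = 217$)
$\left(M + q\right) 6 \left(-7\right) = \left(6 + 217\right) 6 \left(-7\right) = 223 \left(-42\right) = -9366$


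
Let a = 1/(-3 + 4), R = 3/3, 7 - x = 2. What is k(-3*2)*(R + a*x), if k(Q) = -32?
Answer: -192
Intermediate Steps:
x = 5 (x = 7 - 1*2 = 7 - 2 = 5)
R = 1 (R = 3*(⅓) = 1)
a = 1 (a = 1/1 = 1)
k(-3*2)*(R + a*x) = -32*(1 + 1*5) = -32*(1 + 5) = -32*6 = -192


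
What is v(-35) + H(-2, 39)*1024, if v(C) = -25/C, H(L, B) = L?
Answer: -14331/7 ≈ -2047.3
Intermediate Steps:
v(-35) + H(-2, 39)*1024 = -25/(-35) - 2*1024 = -25*(-1/35) - 2048 = 5/7 - 2048 = -14331/7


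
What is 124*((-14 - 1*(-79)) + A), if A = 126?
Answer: 23684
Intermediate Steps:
124*((-14 - 1*(-79)) + A) = 124*((-14 - 1*(-79)) + 126) = 124*((-14 + 79) + 126) = 124*(65 + 126) = 124*191 = 23684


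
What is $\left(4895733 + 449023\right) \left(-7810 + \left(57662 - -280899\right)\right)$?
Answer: $1767783391756$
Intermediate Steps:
$\left(4895733 + 449023\right) \left(-7810 + \left(57662 - -280899\right)\right) = 5344756 \left(-7810 + \left(57662 + 280899\right)\right) = 5344756 \left(-7810 + 338561\right) = 5344756 \cdot 330751 = 1767783391756$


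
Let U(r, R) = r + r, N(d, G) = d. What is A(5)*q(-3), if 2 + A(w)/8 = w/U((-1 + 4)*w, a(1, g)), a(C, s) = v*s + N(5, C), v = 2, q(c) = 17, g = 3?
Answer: -748/3 ≈ -249.33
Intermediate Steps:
a(C, s) = 5 + 2*s (a(C, s) = 2*s + 5 = 5 + 2*s)
U(r, R) = 2*r
A(w) = -44/3 (A(w) = -16 + 8*(w/((2*((-1 + 4)*w)))) = -16 + 8*(w/((2*(3*w)))) = -16 + 8*(w/((6*w))) = -16 + 8*(w*(1/(6*w))) = -16 + 8*(1/6) = -16 + 4/3 = -44/3)
A(5)*q(-3) = -44/3*17 = -748/3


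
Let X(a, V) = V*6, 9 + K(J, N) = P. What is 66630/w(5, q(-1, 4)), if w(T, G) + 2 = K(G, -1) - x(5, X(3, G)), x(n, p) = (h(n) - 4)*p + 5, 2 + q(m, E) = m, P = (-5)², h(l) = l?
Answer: 22210/9 ≈ 2467.8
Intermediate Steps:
P = 25
K(J, N) = 16 (K(J, N) = -9 + 25 = 16)
X(a, V) = 6*V
q(m, E) = -2 + m
x(n, p) = 5 + p*(-4 + n) (x(n, p) = (n - 4)*p + 5 = (-4 + n)*p + 5 = p*(-4 + n) + 5 = 5 + p*(-4 + n))
w(T, G) = 9 - 6*G (w(T, G) = -2 + (16 - (5 - 24*G + 5*(6*G))) = -2 + (16 - (5 - 24*G + 30*G)) = -2 + (16 - (5 + 6*G)) = -2 + (16 + (-5 - 6*G)) = -2 + (11 - 6*G) = 9 - 6*G)
66630/w(5, q(-1, 4)) = 66630/(9 - 6*(-2 - 1)) = 66630/(9 - 6*(-3)) = 66630/(9 + 18) = 66630/27 = 66630*(1/27) = 22210/9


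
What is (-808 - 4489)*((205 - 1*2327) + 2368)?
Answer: -1303062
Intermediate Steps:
(-808 - 4489)*((205 - 1*2327) + 2368) = -5297*((205 - 2327) + 2368) = -5297*(-2122 + 2368) = -5297*246 = -1303062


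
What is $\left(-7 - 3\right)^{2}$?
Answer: $100$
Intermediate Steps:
$\left(-7 - 3\right)^{2} = \left(-10\right)^{2} = 100$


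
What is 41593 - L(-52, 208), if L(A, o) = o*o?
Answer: -1671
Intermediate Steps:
L(A, o) = o²
41593 - L(-52, 208) = 41593 - 1*208² = 41593 - 1*43264 = 41593 - 43264 = -1671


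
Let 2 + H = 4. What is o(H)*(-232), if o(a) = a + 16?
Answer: -4176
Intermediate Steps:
H = 2 (H = -2 + 4 = 2)
o(a) = 16 + a
o(H)*(-232) = (16 + 2)*(-232) = 18*(-232) = -4176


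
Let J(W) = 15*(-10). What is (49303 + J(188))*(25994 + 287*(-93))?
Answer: -34259641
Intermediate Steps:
J(W) = -150
(49303 + J(188))*(25994 + 287*(-93)) = (49303 - 150)*(25994 + 287*(-93)) = 49153*(25994 - 26691) = 49153*(-697) = -34259641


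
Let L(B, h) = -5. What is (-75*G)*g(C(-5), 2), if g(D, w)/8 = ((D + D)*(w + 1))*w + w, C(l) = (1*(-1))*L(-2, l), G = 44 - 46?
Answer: 74400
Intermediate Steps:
G = -2
C(l) = 5 (C(l) = (1*(-1))*(-5) = -1*(-5) = 5)
g(D, w) = 8*w + 16*D*w*(1 + w) (g(D, w) = 8*(((D + D)*(w + 1))*w + w) = 8*(((2*D)*(1 + w))*w + w) = 8*((2*D*(1 + w))*w + w) = 8*(2*D*w*(1 + w) + w) = 8*(w + 2*D*w*(1 + w)) = 8*w + 16*D*w*(1 + w))
(-75*G)*g(C(-5), 2) = (-75*(-2))*(8*2*(1 + 2*5 + 2*5*2)) = 150*(8*2*(1 + 10 + 20)) = 150*(8*2*31) = 150*496 = 74400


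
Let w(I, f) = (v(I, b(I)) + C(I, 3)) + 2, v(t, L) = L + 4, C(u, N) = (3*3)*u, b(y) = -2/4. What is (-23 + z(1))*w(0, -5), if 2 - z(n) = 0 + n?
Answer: -121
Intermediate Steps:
b(y) = -1/2 (b(y) = -2*1/4 = -1/2)
C(u, N) = 9*u
z(n) = 2 - n (z(n) = 2 - (0 + n) = 2 - n)
v(t, L) = 4 + L
w(I, f) = 11/2 + 9*I (w(I, f) = ((4 - 1/2) + 9*I) + 2 = (7/2 + 9*I) + 2 = 11/2 + 9*I)
(-23 + z(1))*w(0, -5) = (-23 + (2 - 1*1))*(11/2 + 9*0) = (-23 + (2 - 1))*(11/2 + 0) = (-23 + 1)*(11/2) = -22*11/2 = -121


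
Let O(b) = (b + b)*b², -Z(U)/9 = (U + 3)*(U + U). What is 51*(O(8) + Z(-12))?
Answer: -46920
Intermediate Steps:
Z(U) = -18*U*(3 + U) (Z(U) = -9*(U + 3)*(U + U) = -9*(3 + U)*2*U = -18*U*(3 + U))
O(b) = 2*b³ (O(b) = (2*b)*b² = 2*b³)
51*(O(8) + Z(-12)) = 51*(2*8³ - 18*(-12)*(3 - 12)) = 51*(2*512 - 18*(-12)*(-9)) = 51*(1024 - 1944) = 51*(-920) = -46920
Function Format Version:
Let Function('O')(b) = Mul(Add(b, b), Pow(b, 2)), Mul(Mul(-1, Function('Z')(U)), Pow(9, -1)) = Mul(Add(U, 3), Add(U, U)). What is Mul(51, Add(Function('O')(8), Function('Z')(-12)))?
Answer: -46920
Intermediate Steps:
Function('Z')(U) = Mul(-18, U, Add(3, U)) (Function('Z')(U) = Mul(-9, Mul(Add(U, 3), Add(U, U))) = Mul(-9, Mul(Add(3, U), Mul(2, U))) = Mul(-9, Mul(2, U, Add(3, U))) = Mul(-18, U, Add(3, U)))
Function('O')(b) = Mul(2, Pow(b, 3)) (Function('O')(b) = Mul(Mul(2, b), Pow(b, 2)) = Mul(2, Pow(b, 3)))
Mul(51, Add(Function('O')(8), Function('Z')(-12))) = Mul(51, Add(Mul(2, Pow(8, 3)), Mul(-18, -12, Add(3, -12)))) = Mul(51, Add(Mul(2, 512), Mul(-18, -12, -9))) = Mul(51, Add(1024, -1944)) = Mul(51, -920) = -46920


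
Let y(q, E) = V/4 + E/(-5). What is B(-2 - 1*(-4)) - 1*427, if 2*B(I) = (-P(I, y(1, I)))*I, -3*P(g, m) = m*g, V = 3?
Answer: -12803/30 ≈ -426.77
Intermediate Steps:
y(q, E) = 3/4 - E/5 (y(q, E) = 3/4 + E/(-5) = 3*(1/4) + E*(-1/5) = 3/4 - E/5)
P(g, m) = -g*m/3 (P(g, m) = -m*g/3 = -g*m/3)
B(I) = I**2*(3/4 - I/5)/6 (B(I) = ((-(-1)*I*(3/4 - I/5)/3)*I)/2 = ((I*(3/4 - I/5)/3)*I)/2 = (I**2*(3/4 - I/5)/3)/2 = I**2*(3/4 - I/5)/6)
B(-2 - 1*(-4)) - 1*427 = (-2 - 1*(-4))**2*(15 - 4*(-2 - 1*(-4)))/120 - 1*427 = (-2 + 4)**2*(15 - 4*(-2 + 4))/120 - 427 = (1/120)*2**2*(15 - 4*2) - 427 = (1/120)*4*(15 - 8) - 427 = (1/120)*4*7 - 427 = 7/30 - 427 = -12803/30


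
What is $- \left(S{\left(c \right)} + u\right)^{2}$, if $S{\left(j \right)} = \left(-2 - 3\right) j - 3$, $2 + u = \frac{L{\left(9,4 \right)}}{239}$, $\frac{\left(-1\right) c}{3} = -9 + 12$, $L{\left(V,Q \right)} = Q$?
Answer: $- \frac{91470096}{57121} \approx -1601.3$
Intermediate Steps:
$c = -9$ ($c = - 3 \left(-9 + 12\right) = \left(-3\right) 3 = -9$)
$u = - \frac{474}{239}$ ($u = -2 + \frac{4}{239} = - \frac{474}{239} \approx -1.9833$)
$S{\left(j \right)} = -3 - 5 j$ ($S{\left(j \right)} = - 5 j - 3 = -3 - 5 j$)
$- \left(S{\left(c \right)} + u\right)^{2} = - \left(\left(-3 - -45\right) - \frac{474}{239}\right)^{2} = - \left(\left(-3 + 45\right) - \frac{474}{239}\right)^{2} = - \left(42 - \frac{474}{239}\right)^{2} = - \left(\frac{9564}{239}\right)^{2} = \left(-1\right) \frac{91470096}{57121} = - \frac{91470096}{57121}$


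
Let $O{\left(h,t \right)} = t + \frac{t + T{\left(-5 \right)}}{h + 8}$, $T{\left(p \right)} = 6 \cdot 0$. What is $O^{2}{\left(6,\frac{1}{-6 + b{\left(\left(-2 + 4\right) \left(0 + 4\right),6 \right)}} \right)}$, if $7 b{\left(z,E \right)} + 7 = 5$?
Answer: $\frac{225}{7744} \approx 0.029055$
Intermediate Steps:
$T{\left(p \right)} = 0$
$b{\left(z,E \right)} = - \frac{2}{7}$ ($b{\left(z,E \right)} = -1 + \frac{1}{7} \cdot 5 = -1 + \frac{5}{7} = - \frac{2}{7}$)
$O{\left(h,t \right)} = t + \frac{t}{8 + h}$ ($O{\left(h,t \right)} = t + \frac{t + 0}{h + 8} = t + \frac{t}{8 + h}$)
$O^{2}{\left(6,\frac{1}{-6 + b{\left(\left(-2 + 4\right) \left(0 + 4\right),6 \right)}} \right)} = \left(\frac{9 + 6}{\left(-6 - \frac{2}{7}\right) \left(8 + 6\right)}\right)^{2} = \left(\frac{1}{- \frac{44}{7}} \cdot \frac{1}{14} \cdot 15\right)^{2} = \left(\left(- \frac{7}{44}\right) \frac{1}{14} \cdot 15\right)^{2} = \left(- \frac{15}{88}\right)^{2} = \frac{225}{7744}$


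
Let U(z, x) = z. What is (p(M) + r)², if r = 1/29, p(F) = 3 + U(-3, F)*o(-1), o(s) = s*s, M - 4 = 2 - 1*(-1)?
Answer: 1/841 ≈ 0.0011891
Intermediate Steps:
M = 7 (M = 4 + (2 - 1*(-1)) = 4 + (2 + 1) = 4 + 3 = 7)
o(s) = s²
p(F) = 0 (p(F) = 3 - 3*(-1)² = 3 - 3*1 = 3 - 3 = 0)
r = 1/29 ≈ 0.034483
(p(M) + r)² = (0 + 1/29)² = (1/29)² = 1/841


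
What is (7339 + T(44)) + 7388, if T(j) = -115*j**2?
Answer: -207913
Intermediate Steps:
(7339 + T(44)) + 7388 = (7339 - 115*44**2) + 7388 = (7339 - 115*1936) + 7388 = (7339 - 222640) + 7388 = -215301 + 7388 = -207913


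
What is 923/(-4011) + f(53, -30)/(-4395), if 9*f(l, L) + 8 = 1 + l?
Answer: -12231257/52885035 ≈ -0.23128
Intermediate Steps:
f(l, L) = -7/9 + l/9 (f(l, L) = -8/9 + (1 + l)/9 = -8/9 + (1/9 + l/9) = -7/9 + l/9)
923/(-4011) + f(53, -30)/(-4395) = 923/(-4011) + (-7/9 + (1/9)*53)/(-4395) = 923*(-1/4011) + (-7/9 + 53/9)*(-1/4395) = -923/4011 + (46/9)*(-1/4395) = -923/4011 - 46/39555 = -12231257/52885035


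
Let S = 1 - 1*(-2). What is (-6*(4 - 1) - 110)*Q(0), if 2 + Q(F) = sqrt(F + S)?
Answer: 256 - 128*sqrt(3) ≈ 34.297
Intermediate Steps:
S = 3 (S = 1 + 2 = 3)
Q(F) = -2 + sqrt(3 + F) (Q(F) = -2 + sqrt(F + 3) = -2 + sqrt(3 + F))
(-6*(4 - 1) - 110)*Q(0) = (-6*(4 - 1) - 110)*(-2 + sqrt(3 + 0)) = (-6*3 - 110)*(-2 + sqrt(3)) = (-18 - 110)*(-2 + sqrt(3)) = -128*(-2 + sqrt(3)) = 256 - 128*sqrt(3)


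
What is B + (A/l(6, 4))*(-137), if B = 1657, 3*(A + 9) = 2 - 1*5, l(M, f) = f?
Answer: 3999/2 ≈ 1999.5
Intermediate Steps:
A = -10 (A = -9 + (2 - 1*5)/3 = -9 + (2 - 5)/3 = -9 + (⅓)*(-3) = -9 - 1 = -10)
B + (A/l(6, 4))*(-137) = 1657 - 10/4*(-137) = 1657 - 10*¼*(-137) = 1657 - 5/2*(-137) = 1657 + 685/2 = 3999/2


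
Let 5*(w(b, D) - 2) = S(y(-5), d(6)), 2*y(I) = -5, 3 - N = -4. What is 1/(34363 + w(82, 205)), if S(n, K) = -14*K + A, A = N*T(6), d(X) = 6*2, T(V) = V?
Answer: 5/171699 ≈ 2.9121e-5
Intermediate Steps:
N = 7 (N = 3 - 1*(-4) = 3 + 4 = 7)
y(I) = -5/2 (y(I) = (½)*(-5) = -5/2)
d(X) = 12
A = 42 (A = 7*6 = 42)
S(n, K) = 42 - 14*K (S(n, K) = -14*K + 42 = 42 - 14*K)
w(b, D) = -116/5 (w(b, D) = 2 + (42 - 14*12)/5 = 2 + (42 - 168)/5 = 2 + (⅕)*(-126) = 2 - 126/5 = -116/5)
1/(34363 + w(82, 205)) = 1/(34363 - 116/5) = 1/(171699/5) = 5/171699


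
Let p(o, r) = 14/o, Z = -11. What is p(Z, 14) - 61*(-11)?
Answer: 7367/11 ≈ 669.73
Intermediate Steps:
p(Z, 14) - 61*(-11) = 14/(-11) - 61*(-11) = 14*(-1/11) + 671 = -14/11 + 671 = 7367/11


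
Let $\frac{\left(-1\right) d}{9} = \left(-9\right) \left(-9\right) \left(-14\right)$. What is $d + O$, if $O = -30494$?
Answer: $-20288$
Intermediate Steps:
$d = 10206$ ($d = - 9 \left(-9\right) \left(-9\right) \left(-14\right) = - 9 \cdot 81 \left(-14\right) = \left(-9\right) \left(-1134\right) = 10206$)
$d + O = 10206 - 30494 = -20288$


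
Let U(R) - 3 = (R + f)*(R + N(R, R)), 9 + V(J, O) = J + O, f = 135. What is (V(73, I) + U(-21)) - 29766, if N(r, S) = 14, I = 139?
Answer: -30358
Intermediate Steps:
V(J, O) = -9 + J + O (V(J, O) = -9 + (J + O) = -9 + J + O)
U(R) = 3 + (14 + R)*(135 + R) (U(R) = 3 + (R + 135)*(R + 14) = 3 + (135 + R)*(14 + R) = 3 + (14 + R)*(135 + R))
(V(73, I) + U(-21)) - 29766 = ((-9 + 73 + 139) + (1893 + (-21)² + 149*(-21))) - 29766 = (203 + (1893 + 441 - 3129)) - 29766 = (203 - 795) - 29766 = -592 - 29766 = -30358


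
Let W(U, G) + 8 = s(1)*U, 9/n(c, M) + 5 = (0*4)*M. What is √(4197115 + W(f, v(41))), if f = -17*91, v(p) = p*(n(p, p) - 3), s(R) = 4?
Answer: √4190919 ≈ 2047.2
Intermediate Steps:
n(c, M) = -9/5 (n(c, M) = 9/(-5 + (0*4)*M) = 9/(-5 + 0*M) = 9/(-5 + 0) = 9/(-5) = 9*(-⅕) = -9/5)
v(p) = -24*p/5 (v(p) = p*(-9/5 - 3) = p*(-24/5) = -24*p/5)
f = -1547
W(U, G) = -8 + 4*U
√(4197115 + W(f, v(41))) = √(4197115 + (-8 + 4*(-1547))) = √(4197115 + (-8 - 6188)) = √(4197115 - 6196) = √4190919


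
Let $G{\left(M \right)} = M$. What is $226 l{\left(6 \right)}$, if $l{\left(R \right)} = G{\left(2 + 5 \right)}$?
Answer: $1582$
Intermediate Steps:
$l{\left(R \right)} = 7$ ($l{\left(R \right)} = 2 + 5 = 7$)
$226 l{\left(6 \right)} = 226 \cdot 7 = 1582$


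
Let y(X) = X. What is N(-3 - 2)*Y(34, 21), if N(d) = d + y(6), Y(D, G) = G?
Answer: 21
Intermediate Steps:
N(d) = 6 + d (N(d) = d + 6 = 6 + d)
N(-3 - 2)*Y(34, 21) = (6 + (-3 - 2))*21 = (6 - 5)*21 = 1*21 = 21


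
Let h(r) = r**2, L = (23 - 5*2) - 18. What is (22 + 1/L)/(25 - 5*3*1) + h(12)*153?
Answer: 1101709/50 ≈ 22034.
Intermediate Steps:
L = -5 (L = (23 - 10) - 18 = 13 - 18 = -5)
(22 + 1/L)/(25 - 5*3*1) + h(12)*153 = (22 + 1/(-5))/(25 - 5*3*1) + 12**2*153 = (22 - 1/5)/(25 - 15*1) + 144*153 = 109/(5*(25 - 15)) + 22032 = (109/5)/10 + 22032 = (109/5)*(1/10) + 22032 = 109/50 + 22032 = 1101709/50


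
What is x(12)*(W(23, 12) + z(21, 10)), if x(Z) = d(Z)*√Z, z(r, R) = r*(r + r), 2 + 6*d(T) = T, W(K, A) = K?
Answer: 9050*√3/3 ≈ 5225.0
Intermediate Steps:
d(T) = -⅓ + T/6
z(r, R) = 2*r² (z(r, R) = r*(2*r) = 2*r²)
x(Z) = √Z*(-⅓ + Z/6) (x(Z) = (-⅓ + Z/6)*√Z = √Z*(-⅓ + Z/6))
x(12)*(W(23, 12) + z(21, 10)) = (√12*(-2 + 12)/6)*(23 + 2*21²) = ((⅙)*(2*√3)*10)*(23 + 2*441) = (10*√3/3)*(23 + 882) = (10*√3/3)*905 = 9050*√3/3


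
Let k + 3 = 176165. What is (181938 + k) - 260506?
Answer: 97594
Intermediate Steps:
k = 176162 (k = -3 + 176165 = 176162)
(181938 + k) - 260506 = (181938 + 176162) - 260506 = 358100 - 260506 = 97594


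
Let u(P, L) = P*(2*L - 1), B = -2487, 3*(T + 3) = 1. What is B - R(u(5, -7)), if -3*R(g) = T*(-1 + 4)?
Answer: -7469/3 ≈ -2489.7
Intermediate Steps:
T = -8/3 (T = -3 + (⅓)*1 = -3 + ⅓ = -8/3 ≈ -2.6667)
u(P, L) = P*(-1 + 2*L)
R(g) = 8/3 (R(g) = -(-8)*(-1 + 4)/9 = -(-8)*3/9 = -⅓*(-8) = 8/3)
B - R(u(5, -7)) = -2487 - 1*8/3 = -2487 - 8/3 = -7469/3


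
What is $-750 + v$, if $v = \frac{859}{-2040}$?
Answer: $- \frac{1530859}{2040} \approx -750.42$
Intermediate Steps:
$v = - \frac{859}{2040}$ ($v = 859 \left(- \frac{1}{2040}\right) = - \frac{859}{2040} \approx -0.42108$)
$-750 + v = -750 - \frac{859}{2040} = - \frac{1530859}{2040}$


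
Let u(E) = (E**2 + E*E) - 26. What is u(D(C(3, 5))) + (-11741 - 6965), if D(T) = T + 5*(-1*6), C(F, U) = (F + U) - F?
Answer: -17482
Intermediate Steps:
C(F, U) = U
D(T) = -30 + T (D(T) = T + 5*(-6) = T - 30 = -30 + T)
u(E) = -26 + 2*E**2 (u(E) = (E**2 + E**2) - 26 = 2*E**2 - 26 = -26 + 2*E**2)
u(D(C(3, 5))) + (-11741 - 6965) = (-26 + 2*(-30 + 5)**2) + (-11741 - 6965) = (-26 + 2*(-25)**2) - 18706 = (-26 + 2*625) - 18706 = (-26 + 1250) - 18706 = 1224 - 18706 = -17482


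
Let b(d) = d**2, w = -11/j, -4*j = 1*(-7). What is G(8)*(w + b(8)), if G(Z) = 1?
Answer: 404/7 ≈ 57.714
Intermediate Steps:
j = 7/4 (j = -(-7)/4 = -1/4*(-7) = 7/4 ≈ 1.7500)
w = -44/7 (w = -11/7/4 = -11*4/7 = -44/7 ≈ -6.2857)
G(8)*(w + b(8)) = 1*(-44/7 + 8**2) = 1*(-44/7 + 64) = 1*(404/7) = 404/7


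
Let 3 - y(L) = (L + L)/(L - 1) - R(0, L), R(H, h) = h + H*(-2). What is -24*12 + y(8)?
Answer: -1955/7 ≈ -279.29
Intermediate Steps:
R(H, h) = h - 2*H
y(L) = 3 + L - 2*L/(-1 + L) (y(L) = 3 - ((L + L)/(L - 1) - (L - 2*0)) = 3 - ((2*L)/(-1 + L) - (L + 0)) = 3 - (2*L/(-1 + L) - L) = 3 - (-L + 2*L/(-1 + L)) = 3 + (L - 2*L/(-1 + L)) = 3 + L - 2*L/(-1 + L))
-24*12 + y(8) = -24*12 + (-3 + 8²)/(-1 + 8) = -288 + (-3 + 64)/7 = -288 + (⅐)*61 = -288 + 61/7 = -1955/7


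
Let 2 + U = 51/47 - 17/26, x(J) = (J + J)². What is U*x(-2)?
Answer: -15336/611 ≈ -25.100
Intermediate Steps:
x(J) = 4*J² (x(J) = (2*J)² = 4*J²)
U = -1917/1222 (U = -2 + (51/47 - 17/26) = -2 + 527/1222 = -1917/1222 ≈ -1.5687)
U*x(-2) = -3834*(-2)²/611 = -3834*4/611 = -1917/1222*16 = -15336/611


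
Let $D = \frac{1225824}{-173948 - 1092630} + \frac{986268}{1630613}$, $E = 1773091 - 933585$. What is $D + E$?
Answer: $\frac{866914888399858838}{1032649276157} \approx 8.3951 \cdot 10^{5}$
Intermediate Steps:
$E = 839506$
$D = - \frac{374829599604}{1032649276157}$ ($D = \frac{1225824}{-1266578} + 986268 \cdot \frac{1}{1630613} = 1225824 \left(- \frac{1}{1266578}\right) + \frac{986268}{1630613} = - \frac{612912}{633289} + \frac{986268}{1630613} = - \frac{374829599604}{1032649276157} \approx -0.36298$)
$D + E = - \frac{374829599604}{1032649276157} + 839506 = \frac{866914888399858838}{1032649276157}$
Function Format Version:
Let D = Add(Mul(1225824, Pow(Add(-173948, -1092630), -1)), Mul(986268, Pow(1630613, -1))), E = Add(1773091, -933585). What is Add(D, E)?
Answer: Rational(866914888399858838, 1032649276157) ≈ 8.3951e+5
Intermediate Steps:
E = 839506
D = Rational(-374829599604, 1032649276157) (D = Add(Mul(1225824, Pow(-1266578, -1)), Mul(986268, Rational(1, 1630613))) = Add(Mul(1225824, Rational(-1, 1266578)), Rational(986268, 1630613)) = Add(Rational(-612912, 633289), Rational(986268, 1630613)) = Rational(-374829599604, 1032649276157) ≈ -0.36298)
Add(D, E) = Add(Rational(-374829599604, 1032649276157), 839506) = Rational(866914888399858838, 1032649276157)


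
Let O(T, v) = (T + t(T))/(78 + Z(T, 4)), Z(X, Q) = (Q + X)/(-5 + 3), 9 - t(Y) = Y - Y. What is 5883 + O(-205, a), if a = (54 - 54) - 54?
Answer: 299977/51 ≈ 5881.9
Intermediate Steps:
t(Y) = 9 (t(Y) = 9 - (Y - Y) = 9 - 1*0 = 9 + 0 = 9)
a = -54 (a = 0 - 54 = -54)
Z(X, Q) = -Q/2 - X/2 (Z(X, Q) = (Q + X)/(-2) = (Q + X)*(-½) = -Q/2 - X/2)
O(T, v) = (9 + T)/(76 - T/2) (O(T, v) = (T + 9)/(78 + (-½*4 - T/2)) = (9 + T)/(78 + (-2 - T/2)) = (9 + T)/(76 - T/2))
5883 + O(-205, a) = 5883 + 2*(-9 - 1*(-205))/(-152 - 205) = 5883 + 2*(-9 + 205)/(-357) = 5883 + 2*(-1/357)*196 = 5883 - 56/51 = 299977/51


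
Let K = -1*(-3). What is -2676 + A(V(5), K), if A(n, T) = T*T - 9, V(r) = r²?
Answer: -2676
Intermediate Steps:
K = 3
A(n, T) = -9 + T² (A(n, T) = T² - 9 = -9 + T²)
-2676 + A(V(5), K) = -2676 + (-9 + 3²) = -2676 + (-9 + 9) = -2676 + 0 = -2676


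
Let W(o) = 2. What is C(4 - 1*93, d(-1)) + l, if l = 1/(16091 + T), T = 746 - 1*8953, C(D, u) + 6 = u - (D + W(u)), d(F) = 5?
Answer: 678025/7884 ≈ 86.000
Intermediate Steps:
C(D, u) = -8 + u - D (C(D, u) = -6 + (u - (D + 2)) = -6 + (u - (2 + D)) = -6 + (u + (-2 - D)) = -6 + (-2 + u - D) = -8 + u - D)
T = -8207 (T = 746 - 8953 = -8207)
l = 1/7884 (l = 1/(16091 - 8207) = 1/7884 ≈ 0.00012684)
C(4 - 1*93, d(-1)) + l = (-8 + 5 - (4 - 1*93)) + 1/7884 = (-8 + 5 - (4 - 93)) + 1/7884 = (-8 + 5 - 1*(-89)) + 1/7884 = (-8 + 5 + 89) + 1/7884 = 86 + 1/7884 = 678025/7884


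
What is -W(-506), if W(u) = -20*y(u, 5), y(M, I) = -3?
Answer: -60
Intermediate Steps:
W(u) = 60 (W(u) = -20*(-3) = 60)
-W(-506) = -1*60 = -60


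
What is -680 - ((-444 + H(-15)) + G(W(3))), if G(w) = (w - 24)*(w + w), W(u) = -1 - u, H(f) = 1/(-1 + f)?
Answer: -7359/16 ≈ -459.94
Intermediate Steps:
G(w) = 2*w*(-24 + w) (G(w) = (-24 + w)*(2*w) = 2*w*(-24 + w))
-680 - ((-444 + H(-15)) + G(W(3))) = -680 - ((-444 + 1/(-1 - 15)) + 2*(-1 - 1*3)*(-24 + (-1 - 1*3))) = -680 - ((-444 + 1/(-16)) + 2*(-1 - 3)*(-24 + (-1 - 3))) = -680 - ((-444 - 1/16) + 2*(-4)*(-24 - 4)) = -680 - (-7105/16 + 2*(-4)*(-28)) = -680 - (-7105/16 + 224) = -680 - 1*(-3521/16) = -680 + 3521/16 = -7359/16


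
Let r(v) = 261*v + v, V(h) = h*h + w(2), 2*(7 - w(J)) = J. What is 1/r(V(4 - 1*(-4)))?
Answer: 1/18340 ≈ 5.4526e-5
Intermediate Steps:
w(J) = 7 - J/2
V(h) = 6 + h² (V(h) = h*h + (7 - ½*2) = h² + (7 - 1) = h² + 6 = 6 + h²)
r(v) = 262*v
1/r(V(4 - 1*(-4))) = 1/(262*(6 + (4 - 1*(-4))²)) = 1/(262*(6 + (4 + 4)²)) = 1/(262*(6 + 8²)) = 1/(262*(6 + 64)) = 1/(262*70) = 1/18340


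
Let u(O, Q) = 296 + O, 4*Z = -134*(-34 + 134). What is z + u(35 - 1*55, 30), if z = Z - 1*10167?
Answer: -13241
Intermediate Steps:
Z = -3350 (Z = (-134*(-34 + 134))/4 = (-134*100)/4 = (1/4)*(-13400) = -3350)
z = -13517 (z = -3350 - 1*10167 = -3350 - 10167 = -13517)
z + u(35 - 1*55, 30) = -13517 + (296 + (35 - 1*55)) = -13517 + (296 + (35 - 55)) = -13517 + (296 - 20) = -13517 + 276 = -13241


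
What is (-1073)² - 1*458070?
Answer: 693259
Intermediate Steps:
(-1073)² - 1*458070 = 1151329 - 458070 = 693259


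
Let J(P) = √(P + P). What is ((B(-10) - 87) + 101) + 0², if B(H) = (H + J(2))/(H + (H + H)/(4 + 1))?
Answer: 102/7 ≈ 14.571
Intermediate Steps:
J(P) = √2*√P (J(P) = √(2*P) = √2*√P)
B(H) = 5*(2 + H)/(7*H) (B(H) = (H + √2*√2)/(H + (H + H)/(4 + 1)) = (H + 2)/(H + (2*H)/5) = (2 + H)/(H + (2*H)*(⅕)) = (2 + H)/(H + 2*H/5) = (2 + H)/((7*H/5)) = (2 + H)*(5/(7*H)) = 5*(2 + H)/(7*H))
((B(-10) - 87) + 101) + 0² = (((5/7)*(2 - 10)/(-10) - 87) + 101) + 0² = (((5/7)*(-⅒)*(-8) - 87) + 101) + 0 = ((4/7 - 87) + 101) + 0 = (-605/7 + 101) + 0 = 102/7 + 0 = 102/7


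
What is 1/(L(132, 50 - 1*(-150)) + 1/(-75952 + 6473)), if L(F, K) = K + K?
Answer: 69479/27791599 ≈ 0.0025000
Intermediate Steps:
L(F, K) = 2*K
1/(L(132, 50 - 1*(-150)) + 1/(-75952 + 6473)) = 1/(2*(50 - 1*(-150)) + 1/(-75952 + 6473)) = 1/(2*(50 + 150) + 1/(-69479)) = 1/(2*200 - 1/69479) = 1/(400 - 1/69479) = 1/(27791599/69479) = 69479/27791599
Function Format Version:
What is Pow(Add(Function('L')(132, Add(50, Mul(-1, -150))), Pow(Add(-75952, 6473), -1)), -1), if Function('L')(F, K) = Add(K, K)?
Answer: Rational(69479, 27791599) ≈ 0.0025000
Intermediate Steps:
Function('L')(F, K) = Mul(2, K)
Pow(Add(Function('L')(132, Add(50, Mul(-1, -150))), Pow(Add(-75952, 6473), -1)), -1) = Pow(Add(Mul(2, Add(50, Mul(-1, -150))), Pow(Add(-75952, 6473), -1)), -1) = Pow(Add(Mul(2, Add(50, 150)), Pow(-69479, -1)), -1) = Pow(Add(Mul(2, 200), Rational(-1, 69479)), -1) = Pow(Add(400, Rational(-1, 69479)), -1) = Pow(Rational(27791599, 69479), -1) = Rational(69479, 27791599)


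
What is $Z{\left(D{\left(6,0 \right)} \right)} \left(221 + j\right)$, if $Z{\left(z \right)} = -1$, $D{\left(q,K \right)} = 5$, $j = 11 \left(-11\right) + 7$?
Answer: $-107$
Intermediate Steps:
$j = -114$ ($j = -121 + 7 = -114$)
$Z{\left(D{\left(6,0 \right)} \right)} \left(221 + j\right) = - (221 - 114) = \left(-1\right) 107 = -107$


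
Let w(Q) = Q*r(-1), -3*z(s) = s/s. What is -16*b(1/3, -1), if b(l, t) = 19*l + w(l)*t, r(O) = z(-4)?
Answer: -928/9 ≈ -103.11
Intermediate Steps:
z(s) = -1/3 (z(s) = -s/(3*s) = -1/3*1 = -1/3)
r(O) = -1/3
w(Q) = -Q/3 (w(Q) = Q*(-1/3) = -Q/3)
b(l, t) = 19*l - l*t/3 (b(l, t) = 19*l + (-l/3)*t = 19*l - l*t/3)
-16*b(1/3, -1) = -16*(57 - 1*(-1))/(3*3) = -16*(57 + 1)/(3*3) = -16*58/(3*3) = -16*58/9 = -928/9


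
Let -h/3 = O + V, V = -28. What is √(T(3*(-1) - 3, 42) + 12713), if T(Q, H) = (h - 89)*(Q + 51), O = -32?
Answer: 2*√4202 ≈ 129.65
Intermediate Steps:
h = 180 (h = -3*(-32 - 28) = -3*(-60) = 180)
T(Q, H) = 4641 + 91*Q (T(Q, H) = (180 - 89)*(Q + 51) = 91*(51 + Q) = 4641 + 91*Q)
√(T(3*(-1) - 3, 42) + 12713) = √((4641 + 91*(3*(-1) - 3)) + 12713) = √((4641 + 91*(-3 - 3)) + 12713) = √((4641 + 91*(-6)) + 12713) = √((4641 - 546) + 12713) = √(4095 + 12713) = √16808 = 2*√4202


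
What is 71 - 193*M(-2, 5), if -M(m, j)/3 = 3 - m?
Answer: 2966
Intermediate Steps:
M(m, j) = -9 + 3*m (M(m, j) = -3*(3 - m) = -9 + 3*m)
71 - 193*M(-2, 5) = 71 - 193*(-9 + 3*(-2)) = 71 - 193*(-9 - 6) = 71 - 193*(-15) = 71 + 2895 = 2966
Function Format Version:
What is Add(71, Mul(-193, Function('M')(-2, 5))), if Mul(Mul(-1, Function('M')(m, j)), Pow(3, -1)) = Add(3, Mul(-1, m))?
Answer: 2966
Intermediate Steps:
Function('M')(m, j) = Add(-9, Mul(3, m)) (Function('M')(m, j) = Mul(-3, Add(3, Mul(-1, m))) = Add(-9, Mul(3, m)))
Add(71, Mul(-193, Function('M')(-2, 5))) = Add(71, Mul(-193, Add(-9, Mul(3, -2)))) = Add(71, Mul(-193, Add(-9, -6))) = Add(71, Mul(-193, -15)) = Add(71, 2895) = 2966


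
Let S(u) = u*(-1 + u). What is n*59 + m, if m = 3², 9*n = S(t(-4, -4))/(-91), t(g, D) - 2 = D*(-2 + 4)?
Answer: 233/39 ≈ 5.9744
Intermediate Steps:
t(g, D) = 2 + 2*D (t(g, D) = 2 + D*(-2 + 4) = 2 + D*2 = 2 + 2*D)
n = -2/39 (n = (((2 + 2*(-4))*(-1 + (2 + 2*(-4))))/(-91))/9 = (((2 - 8)*(-1 + (2 - 8)))*(-1/91))/9 = (-6*(-1 - 6)*(-1/91))/9 = (-6*(-7)*(-1/91))/9 = (42*(-1/91))/9 = (⅑)*(-6/13) = -2/39 ≈ -0.051282)
m = 9
n*59 + m = -2/39*59 + 9 = -118/39 + 9 = 233/39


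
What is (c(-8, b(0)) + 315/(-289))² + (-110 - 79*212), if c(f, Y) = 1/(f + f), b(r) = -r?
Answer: -360418838367/21381376 ≈ -16857.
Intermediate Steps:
c(f, Y) = 1/(2*f)
(c(-8, b(0)) + 315/(-289))² + (-110 - 79*212) = ((½)/(-8) + 315/(-289))² + (-110 - 79*212) = ((½)*(-⅛) + 315*(-1/289))² + (-110 - 16748) = (-1/16 - 315/289)² - 16858 = (-5329/4624)² - 16858 = 28398241/21381376 - 16858 = -360418838367/21381376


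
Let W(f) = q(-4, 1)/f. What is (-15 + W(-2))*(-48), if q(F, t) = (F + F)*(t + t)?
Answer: 336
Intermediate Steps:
q(F, t) = 4*F*t (q(F, t) = (2*F)*(2*t) = 4*F*t)
W(f) = -16/f (W(f) = (4*(-4)*1)/f = -16/f)
(-15 + W(-2))*(-48) = (-15 - 16/(-2))*(-48) = (-15 - 16*(-½))*(-48) = (-15 + 8)*(-48) = -7*(-48) = 336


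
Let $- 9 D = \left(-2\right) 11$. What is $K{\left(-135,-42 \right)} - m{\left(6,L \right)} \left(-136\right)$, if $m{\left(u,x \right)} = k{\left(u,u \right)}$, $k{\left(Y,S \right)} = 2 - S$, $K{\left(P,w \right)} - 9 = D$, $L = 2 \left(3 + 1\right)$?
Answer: $- \frac{4793}{9} \approx -532.56$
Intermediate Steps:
$L = 8$ ($L = 2 \cdot 4 = 8$)
$D = \frac{22}{9}$ ($D = - \frac{\left(-2\right) 11}{9} = \left(- \frac{1}{9}\right) \left(-22\right) = \frac{22}{9} \approx 2.4444$)
$K{\left(P,w \right)} = \frac{103}{9}$ ($K{\left(P,w \right)} = 9 + \frac{22}{9} = \frac{103}{9}$)
$m{\left(u,x \right)} = 2 - u$
$K{\left(-135,-42 \right)} - m{\left(6,L \right)} \left(-136\right) = \frac{103}{9} - \left(2 - 6\right) \left(-136\right) = \frac{103}{9} - \left(-4\right) \left(-136\right) = \frac{103}{9} - 544 = - \frac{4793}{9}$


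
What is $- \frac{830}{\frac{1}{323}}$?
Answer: $-268090$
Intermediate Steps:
$- \frac{830}{\frac{1}{323}} = - 830 \frac{1}{\frac{1}{323}} = \left(-830\right) 323 = -268090$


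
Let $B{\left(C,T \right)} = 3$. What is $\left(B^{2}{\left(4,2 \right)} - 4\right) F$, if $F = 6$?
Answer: $30$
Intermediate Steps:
$\left(B^{2}{\left(4,2 \right)} - 4\right) F = \left(3^{2} - 4\right) 6 = \left(9 - 4\right) 6 = 5 \cdot 6 = 30$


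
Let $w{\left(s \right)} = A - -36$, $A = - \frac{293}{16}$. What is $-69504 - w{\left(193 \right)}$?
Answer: $- \frac{1112347}{16} \approx -69522.0$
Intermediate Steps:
$A = - \frac{293}{16}$ ($A = \left(-293\right) \frac{1}{16} = - \frac{293}{16} \approx -18.313$)
$w{\left(s \right)} = \frac{283}{16}$ ($w{\left(s \right)} = - \frac{293}{16} - -36 = - \frac{293}{16} + 36 = \frac{283}{16}$)
$-69504 - w{\left(193 \right)} = -69504 - \frac{283}{16} = - \frac{1112347}{16}$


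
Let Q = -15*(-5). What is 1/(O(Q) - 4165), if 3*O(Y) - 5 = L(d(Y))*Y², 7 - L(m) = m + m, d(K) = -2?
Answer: 3/49385 ≈ 6.0747e-5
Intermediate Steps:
L(m) = 7 - 2*m (L(m) = 7 - (m + m) = 7 - 2*m)
Q = 75
O(Y) = 5/3 + 11*Y²/3 (O(Y) = 5/3 + ((7 - 2*(-2))*Y²)/3 = 5/3 + ((7 + 4)*Y²)/3 = 5/3 + (11*Y²)/3 = 5/3 + 11*Y²/3)
1/(O(Q) - 4165) = 1/((5/3 + (11/3)*75²) - 4165) = 1/((5/3 + (11/3)*5625) - 4165) = 1/((5/3 + 20625) - 4165) = 1/(61880/3 - 4165) = 1/(49385/3) = 3/49385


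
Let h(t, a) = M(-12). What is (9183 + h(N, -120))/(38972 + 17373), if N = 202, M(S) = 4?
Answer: 9187/56345 ≈ 0.16305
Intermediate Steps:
h(t, a) = 4
(9183 + h(N, -120))/(38972 + 17373) = (9183 + 4)/(38972 + 17373) = 9187/56345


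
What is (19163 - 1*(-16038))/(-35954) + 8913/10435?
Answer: -46864433/375179990 ≈ -0.12491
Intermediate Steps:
(19163 - 1*(-16038))/(-35954) + 8913/10435 = (19163 + 16038)*(-1/35954) + 8913*(1/10435) = 35201*(-1/35954) + 8913/10435 = -35201/35954 + 8913/10435 = -46864433/375179990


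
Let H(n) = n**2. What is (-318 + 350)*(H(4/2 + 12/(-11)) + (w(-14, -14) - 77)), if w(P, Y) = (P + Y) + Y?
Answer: -457568/121 ≈ -3781.6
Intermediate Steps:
w(P, Y) = P + 2*Y
(-318 + 350)*(H(4/2 + 12/(-11)) + (w(-14, -14) - 77)) = (-318 + 350)*((4/2 + 12/(-11))**2 + ((-14 + 2*(-14)) - 77)) = 32*((4*(1/2) + 12*(-1/11))**2 + ((-14 - 28) - 77)) = 32*((2 - 12/11)**2 + (-42 - 77)) = 32*((10/11)**2 - 119) = 32*(100/121 - 119) = 32*(-14299/121) = -457568/121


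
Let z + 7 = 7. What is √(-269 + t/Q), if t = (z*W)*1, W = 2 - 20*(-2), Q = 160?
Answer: I*√269 ≈ 16.401*I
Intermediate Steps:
z = 0 (z = -7 + 7 = 0)
W = 42 (W = 2 - 4*(-10) = 2 + 40 = 42)
t = 0 (t = (0*42)*1 = 0*1 = 0)
√(-269 + t/Q) = √(-269 + 0/160) = √(-269 + 0*(1/160)) = √(-269 + 0) = √(-269) = I*√269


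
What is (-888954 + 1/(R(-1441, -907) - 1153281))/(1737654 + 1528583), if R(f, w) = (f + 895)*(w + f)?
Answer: -8802490889/32342530023 ≈ -0.27216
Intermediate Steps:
R(f, w) = (895 + f)*(f + w)
(-888954 + 1/(R(-1441, -907) - 1153281))/(1737654 + 1528583) = (-888954 + 1/(((-1441)**2 + 895*(-1441) + 895*(-907) - 1441*(-907)) - 1153281))/(1737654 + 1528583) = (-888954 + 1/((2076481 - 1289695 - 811765 + 1306987) - 1153281))/3266237 = (-888954 + 1/(1282008 - 1153281))*(1/3266237) = (-888954 + 1/128727)*(1/3266237) = -114432381557/128727*1/3266237 = -8802490889/32342530023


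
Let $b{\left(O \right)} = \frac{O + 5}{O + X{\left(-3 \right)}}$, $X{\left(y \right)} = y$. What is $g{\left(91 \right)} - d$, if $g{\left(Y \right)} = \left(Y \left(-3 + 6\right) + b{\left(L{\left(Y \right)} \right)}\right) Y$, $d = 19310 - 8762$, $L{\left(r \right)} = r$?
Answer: $\frac{158337}{11} \approx 14394.0$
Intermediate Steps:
$b{\left(O \right)} = \frac{5 + O}{-3 + O}$ ($b{\left(O \right)} = \frac{O + 5}{O - 3} = \frac{5 + O}{-3 + O}$)
$d = 10548$
$g{\left(Y \right)} = Y \left(3 Y + \frac{5 + Y}{-3 + Y}\right)$ ($g{\left(Y \right)} = \left(Y \left(-3 + 6\right) + \frac{5 + Y}{-3 + Y}\right) Y = \left(Y 3 + \frac{5 + Y}{-3 + Y}\right) Y = \left(3 Y + \frac{5 + Y}{-3 + Y}\right) Y = Y \left(3 Y + \frac{5 + Y}{-3 + Y}\right)$)
$g{\left(91 \right)} - d = \frac{91 \left(5 + 91 + 3 \cdot 91 \left(-3 + 91\right)\right)}{-3 + 91} - 10548 = \frac{91 \left(5 + 91 + 3 \cdot 91 \cdot 88\right)}{88} - 10548 = 91 \cdot \frac{1}{88} \left(5 + 91 + 24024\right) - 10548 = 91 \cdot \frac{1}{88} \cdot 24120 - 10548 = \frac{274365}{11} - 10548 = \frac{158337}{11}$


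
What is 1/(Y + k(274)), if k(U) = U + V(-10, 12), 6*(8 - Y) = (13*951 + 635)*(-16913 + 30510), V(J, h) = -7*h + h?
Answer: -3/88366273 ≈ -3.3950e-8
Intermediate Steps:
V(J, h) = -6*h
Y = -88366879/3 (Y = 8 - (13*951 + 635)*(-16913 + 30510)/6 = 8 - (12363 + 635)*13597/6 = 8 - 6499*13597/3 = 8 - ⅙*176733806 = 8 - 88366903/3 = -88366879/3 ≈ -2.9456e+7)
k(U) = -72 + U (k(U) = U - 6*12 = U - 72 = -72 + U)
1/(Y + k(274)) = 1/(-88366879/3 + (-72 + 274)) = 1/(-88366879/3 + 202) = 1/(-88366273/3) = -3/88366273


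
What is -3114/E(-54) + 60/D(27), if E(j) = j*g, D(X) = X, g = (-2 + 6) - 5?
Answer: -499/9 ≈ -55.444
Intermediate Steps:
g = -1 (g = 4 - 5 = -1)
E(j) = -j (E(j) = j*(-1) = -j)
-3114/E(-54) + 60/D(27) = -3114/((-1*(-54))) + 60/27 = -3114/54 + 60*(1/27) = -3114*1/54 + 20/9 = -173/3 + 20/9 = -499/9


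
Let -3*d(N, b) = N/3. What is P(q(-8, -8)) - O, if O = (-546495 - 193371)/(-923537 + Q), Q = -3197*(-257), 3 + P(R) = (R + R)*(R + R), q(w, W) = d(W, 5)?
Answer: -29302171/4127274 ≈ -7.0996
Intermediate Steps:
d(N, b) = -N/9 (d(N, b) = -N/(3*3) = -N/9)
q(w, W) = -W/9
P(R) = -3 + 4*R² (P(R) = -3 + (R + R)*(R + R) = -3 + (2*R)*(2*R) = -3 + 4*R²)
Q = 821629
O = 369933/50954 (O = (-546495 - 193371)/(-923537 + 821629) = -739866/(-101908) = -739866*(-1/101908) = 369933/50954 ≈ 7.2601)
P(q(-8, -8)) - O = (-3 + 4*(-⅑*(-8))²) - 1*369933/50954 = (-3 + 4*(8/9)²) - 369933/50954 = (-3 + 4*(64/81)) - 369933/50954 = (-3 + 256/81) - 369933/50954 = 13/81 - 369933/50954 = -29302171/4127274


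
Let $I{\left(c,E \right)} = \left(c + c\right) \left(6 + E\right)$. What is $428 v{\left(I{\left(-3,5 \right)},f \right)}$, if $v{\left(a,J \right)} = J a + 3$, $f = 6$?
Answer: $-168204$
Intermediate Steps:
$I{\left(c,E \right)} = 2 c \left(6 + E\right)$
$v{\left(a,J \right)} = 3 + J a$
$428 v{\left(I{\left(-3,5 \right)},f \right)} = 428 \left(3 + 6 \cdot 2 \left(-3\right) \left(6 + 5\right)\right) = 428 \left(3 + 6 \cdot 2 \left(-3\right) 11\right) = 428 \left(3 + 6 \left(-66\right)\right) = 428 \left(3 - 396\right) = 428 \left(-393\right) = -168204$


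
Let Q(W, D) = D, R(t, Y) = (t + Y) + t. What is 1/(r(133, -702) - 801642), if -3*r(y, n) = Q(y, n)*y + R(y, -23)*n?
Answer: -1/713658 ≈ -1.4012e-6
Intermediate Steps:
R(t, Y) = Y + 2*t (R(t, Y) = (Y + t) + t = Y + 2*t)
r(y, n) = -n*y/3 - n*(-23 + 2*y)/3 (r(y, n) = -(n*y + (-23 + 2*y)*n)/3 = -(n*y + n*(-23 + 2*y))/3 = -n*y/3 - n*(-23 + 2*y)/3)
1/(r(133, -702) - 801642) = 1/((⅓)*(-702)*(23 - 3*133) - 801642) = 1/((⅓)*(-702)*(23 - 399) - 801642) = 1/((⅓)*(-702)*(-376) - 801642) = 1/(87984 - 801642) = 1/(-713658) = -1/713658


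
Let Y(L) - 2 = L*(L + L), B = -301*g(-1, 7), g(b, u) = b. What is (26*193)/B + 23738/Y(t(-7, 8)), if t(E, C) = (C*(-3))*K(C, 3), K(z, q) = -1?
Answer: 6467955/173677 ≈ 37.241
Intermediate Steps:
t(E, C) = 3*C (t(E, C) = (C*(-3))*(-1) = -3*C*(-1) = 3*C)
B = 301 (B = -301*(-1) = 301)
Y(L) = 2 + 2*L² (Y(L) = 2 + L*(L + L) = 2 + L*(2*L) = 2 + 2*L²)
(26*193)/B + 23738/Y(t(-7, 8)) = (26*193)/301 + 23738/(2 + 2*(3*8)²) = 5018*(1/301) + 23738/(2 + 2*24²) = 5018/301 + 23738/(2 + 2*576) = 5018/301 + 23738/(2 + 1152) = 5018/301 + 23738/1154 = 5018/301 + 23738*(1/1154) = 5018/301 + 11869/577 = 6467955/173677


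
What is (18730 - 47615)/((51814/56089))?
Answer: -1620130765/51814 ≈ -31268.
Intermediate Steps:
(18730 - 47615)/((51814/56089)) = -28885/(51814*(1/56089)) = -28885/51814/56089 = -28885*56089/51814 = -1620130765/51814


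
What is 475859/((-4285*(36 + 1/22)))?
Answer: -10468898/3398005 ≈ -3.0809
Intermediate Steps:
475859/((-4285*(36 + 1/22))) = 475859/((-4285*793/22)) = 475859/(-3398005/22) = 475859*(-22/3398005) = -10468898/3398005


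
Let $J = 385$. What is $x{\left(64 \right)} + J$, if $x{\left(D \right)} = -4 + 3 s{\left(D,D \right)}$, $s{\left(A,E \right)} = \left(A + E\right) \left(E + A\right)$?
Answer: $49533$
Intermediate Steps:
$s{\left(A,E \right)} = \left(A + E\right)^{2}$ ($s{\left(A,E \right)} = \left(A + E\right) \left(A + E\right) = \left(A + E\right)^{2}$)
$x{\left(D \right)} = -4 + 12 D^{2}$ ($x{\left(D \right)} = -4 + 3 \left(D + D\right)^{2} = -4 + 3 \left(2 D\right)^{2} = -4 + 3 \cdot 4 D^{2} = -4 + 12 D^{2}$)
$x{\left(64 \right)} + J = \left(-4 + 12 \cdot 64^{2}\right) + 385 = \left(-4 + 12 \cdot 4096\right) + 385 = \left(-4 + 49152\right) + 385 = 49148 + 385 = 49533$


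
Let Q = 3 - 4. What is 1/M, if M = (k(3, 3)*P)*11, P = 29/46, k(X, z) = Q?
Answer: -46/319 ≈ -0.14420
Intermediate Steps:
Q = -1
k(X, z) = -1
P = 29/46 (P = 29*(1/46) = 29/46 ≈ 0.63043)
M = -319/46 (M = -1*29/46*11 = -29/46*11 = -319/46 ≈ -6.9348)
1/M = 1/(-319/46) = -46/319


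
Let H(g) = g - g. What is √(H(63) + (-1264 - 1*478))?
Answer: I*√1742 ≈ 41.737*I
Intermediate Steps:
H(g) = 0
√(H(63) + (-1264 - 1*478)) = √(0 + (-1264 - 1*478)) = √(0 + (-1264 - 478)) = √(0 - 1742) = √(-1742) = I*√1742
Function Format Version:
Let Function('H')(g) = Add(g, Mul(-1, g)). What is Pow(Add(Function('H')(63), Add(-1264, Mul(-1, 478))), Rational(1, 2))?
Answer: Mul(I, Pow(1742, Rational(1, 2))) ≈ Mul(41.737, I)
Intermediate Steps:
Function('H')(g) = 0
Pow(Add(Function('H')(63), Add(-1264, Mul(-1, 478))), Rational(1, 2)) = Pow(Add(0, Add(-1264, Mul(-1, 478))), Rational(1, 2)) = Pow(Add(0, Add(-1264, -478)), Rational(1, 2)) = Pow(Add(0, -1742), Rational(1, 2)) = Pow(-1742, Rational(1, 2)) = Mul(I, Pow(1742, Rational(1, 2)))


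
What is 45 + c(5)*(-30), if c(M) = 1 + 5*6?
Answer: -885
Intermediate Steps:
c(M) = 31 (c(M) = 1 + 30 = 31)
45 + c(5)*(-30) = 45 + 31*(-30) = 45 - 930 = -885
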